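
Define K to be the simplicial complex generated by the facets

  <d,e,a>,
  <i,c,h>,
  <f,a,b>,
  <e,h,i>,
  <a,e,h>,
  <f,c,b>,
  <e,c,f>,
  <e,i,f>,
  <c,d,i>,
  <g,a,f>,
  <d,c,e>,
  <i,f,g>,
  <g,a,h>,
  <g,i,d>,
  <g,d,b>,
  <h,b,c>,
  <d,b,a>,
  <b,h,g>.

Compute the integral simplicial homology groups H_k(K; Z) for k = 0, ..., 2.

H_0 = Z,  H_1 = Z ⊕ Z_2,  H_2 = 0.

K has 9 vertices, 27 edges, 18 triangles.
rank ∂_0 = 0, rank ∂_1 = 8 ⇒ b_0 = 9 − 0 − 8 = 1; all invariant factors of ∂_1 are 1 so no torsion. So H_0 ≅ Z.
rank ∂_1 = 8, rank ∂_2 = 18 ⇒ b_1 = 27 − 8 − 18 = 1; ∂_2 has invariant factor(s) [2] giving torsion. So H_1 ≅ Z ⊕ Z_2.
rank ∂_2 = 18, rank ∂_3 = 0 ⇒ b_2 = 18 − 18 − 0 = 0. So H_2 ≅ 0.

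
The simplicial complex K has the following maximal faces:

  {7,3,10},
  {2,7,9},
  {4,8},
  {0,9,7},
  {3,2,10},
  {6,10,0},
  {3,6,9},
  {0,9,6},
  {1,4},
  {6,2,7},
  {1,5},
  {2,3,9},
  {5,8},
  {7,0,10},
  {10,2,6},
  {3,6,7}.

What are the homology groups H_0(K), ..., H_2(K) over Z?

Fix the vertex order 0 < 1 < 2 < 3 < 4 < 5 < 6 < 7 < 8 < 9 < 10 and write every simplex with vertices in increasing order. Then dim K = 2 and the simplices of K are:

  0-simplices (11): [0], [1], [2], [3], [4], [5], [6], [7], [8], [9], [10]
  1-simplices (22): [0,6], [0,7], [0,9], [0,10], [1,4], [1,5], [2,3], [2,6], [2,7], [2,9], [2,10], [3,6], [3,7], [3,9], [3,10], [4,8], [5,8], [6,7], [6,9], [6,10], [7,9], [7,10]
  2-simplices (12): [0,6,9], [0,6,10], [0,7,9], [0,7,10], [2,3,9], [2,3,10], [2,6,7], [2,6,10], [2,7,9], [3,6,7], [3,6,9], [3,7,10]

Hence C_0 ≅ Z^11, C_1 ≅ Z^22, C_2 ≅ Z^12.

The boundary map ∂_1: C_1 → C_0 is given by ∂[p,q] = [q] − [p].
This gives a 11×22 integer matrix of rank 9; reducing to Smith normal form yields diagonal entries (1,1,1,1,1,1,1,1,1).

Boundary ∂_2: C_2 → C_1 sends each 2-simplex [p,q,r] to [q,r] − [p,r] + [p,q]. For instance
  ∂[0,7,10] = [7,10] − [0,10] + [0,7],
  ∂[2,3,9] = [3,9] − [2,9] + [2,3].
This gives a 22×12 integer matrix of rank 12; reducing to Smith normal form yields diagonal entries (1,1,1,1,1,1,1,1,1,1,1,2).

Reading off H_k = ker ∂_k / im ∂_{k+1}:

  H_0: rank C_0 − rank ∂_1 = 11 − 9 = 2, and the invariant factors of ∂_1 are all 1, so H_0 = Z^2.
  H_1: rank ker ∂_1 − rank ∂_2 = (22 − 9) − 12 = 1, and ∂_2 has invariant factor 2 > 1, so H_1 = Z ⊕ Z/2Z.
  H_2: rank ker ∂_2 − rank ∂_3 = (12 − 12) − 0 = 0, and there is no ∂_3, so H_2 = 0.

(K is a triangulation of the disjoint union of the real projective plane RP^2 and the circle S^1.)

H_0 ≅ Z^2,  H_1 ≅ Z ⊕ Z/2Z,  H_2 = 0.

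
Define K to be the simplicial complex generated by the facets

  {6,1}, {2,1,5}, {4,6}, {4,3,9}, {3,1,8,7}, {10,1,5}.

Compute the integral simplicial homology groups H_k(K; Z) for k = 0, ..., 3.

Fix the vertex order 1 < 2 < 3 < 4 < 5 < 6 < 7 < 8 < 9 < 10 and write every simplex with vertices in increasing order. Then dim K = 3 and the simplices of K are:

  0-simplices (10): [1], [2], [3], [4], [5], [6], [7], [8], [9], [10]
  1-simplices (16): [1,2], [1,3], [1,5], [1,6], [1,7], [1,8], [1,10], [2,5], [3,4], [3,7], [3,8], [3,9], [4,6], [4,9], [5,10], [7,8]
  2-simplices (7): [1,2,5], [1,3,7], [1,3,8], [1,5,10], [1,7,8], [3,4,9], [3,7,8]
  3-simplices (1): [1,3,7,8]

giving chain groups C_0 ≅ Z^10, C_1 ≅ Z^16, C_2 ≅ Z^7, C_3 ≅ Z^1.

∂_1: C_1 → C_0 maps an edge to its endpoints' difference, ∂[p,q] = q − p. For instance
  ∂[1,8] = [8] − [1].
The resulting 10×16 matrix has rank 9, and its Smith normal form has invariant factors (1,1,1,1,1,1,1,1,1).

The boundary map ∂_2: C_2 → C_1 sends each 2-simplex [p,q,r] to [q,r] − [p,r] + [p,q]. For instance
  ∂[1,3,8] = [3,8] − [1,8] + [1,3],
  ∂[3,4,9] = [4,9] − [3,9] + [3,4].
The 16×7 boundary matrix has rank 6 and Smith normal form diag(1,1,1,1,1,1).

Boundary ∂_3: C_3 → C_2 sends each 3-simplex σ to the alternating sum Σ_i (−1)^i (σ with its i-th vertex removed). For instance
  ∂[1,3,7,8] = [3,7,8] − [1,7,8] + [1,3,8] − [1,3,7].
This gives a 7×1 integer matrix of rank 1; reducing to Smith normal form yields diagonal entries (1).

From H_k ≅ ker(∂_k) / im(∂_{k+1}) we obtain:

  H_0: rank C_0 − rank ∂_1 = 10 − 9 = 1, and the invariant factors of ∂_1 are all 1, so H_0 ≅ Z.
  H_1: rank ker ∂_1 − rank ∂_2 = (16 − 9) − 6 = 1, and the invariant factors of ∂_2 are all 1, so H_1 ≅ Z.
  H_2: rank ker ∂_2 − rank ∂_3 = (7 − 6) − 1 = 0, and the invariant factors of ∂_3 are all 1, so H_2 ≅ 0.
  H_3: rank ker ∂_3 − rank ∂_4 = (1 − 1) − 0 = 0, and there is no ∂_4, so H_3 ≅ 0.

H_0 ≅ Z,  H_1 ≅ Z,  H_2 = 0,  H_3 = 0.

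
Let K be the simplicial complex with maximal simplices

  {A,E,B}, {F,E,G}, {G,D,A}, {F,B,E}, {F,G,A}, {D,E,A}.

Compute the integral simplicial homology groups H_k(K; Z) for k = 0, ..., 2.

H_0 ≅ Z,  H_1 ≅ Z,  H_2 = 0.

K has 6 vertices, 12 edges, 6 triangles.
rank ∂_0 = 0, rank ∂_1 = 5 ⇒ b_0 = 6 − 0 − 5 = 1; all invariant factors of ∂_1 are 1 so no torsion. So H_0 ≅ Z.
rank ∂_1 = 5, rank ∂_2 = 6 ⇒ b_1 = 12 − 5 − 6 = 1; all invariant factors of ∂_2 are 1 so no torsion. So H_1 ≅ Z.
rank ∂_2 = 6, rank ∂_3 = 0 ⇒ b_2 = 6 − 6 − 0 = 0. So H_2 ≅ 0.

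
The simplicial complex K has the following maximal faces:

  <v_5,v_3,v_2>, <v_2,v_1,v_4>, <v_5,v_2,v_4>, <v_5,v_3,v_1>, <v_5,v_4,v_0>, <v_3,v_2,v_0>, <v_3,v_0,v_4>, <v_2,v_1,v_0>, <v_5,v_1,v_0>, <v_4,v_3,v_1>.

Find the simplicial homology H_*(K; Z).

H_0 ≅ Z,  H_1 ≅ Z_2,  H_2 = 0.

Take the total order v_0 < v_1 < v_2 < v_3 < v_4 < v_5 on the vertex set. Then K (dimension 2) consists of the simplices:

  0-simplices (6): [v_0], [v_1], [v_2], [v_3], [v_4], [v_5]
  1-simplices (15): (15 of them)
  2-simplices (10): [v_0,v_1,v_2], [v_0,v_1,v_5], [v_0,v_2,v_3], [v_0,v_3,v_4], [v_0,v_4,v_5], [v_1,v_2,v_4], [v_1,v_3,v_4], [v_1,v_3,v_5], [v_2,v_3,v_5], [v_2,v_4,v_5]

Hence C_0 ≅ Z^6, C_1 ≅ Z^15, C_2 ≅ Z^10.

∂_1: C_1 → C_0 sends each edge [p,q] (with p < q) to q − p. For instance
  ∂[v_4,v_5] = [v_5] − [v_4].
The resulting 6×15 matrix has rank 5, and its Smith normal form has invariant factors (1,1,1,1,1).

Boundary ∂_2: C_2 → C_1 sends each 2-simplex [p,q,r] to [q,r] − [p,r] + [p,q]. For instance
  ∂[v_1,v_3,v_5] = [v_3,v_5] − [v_1,v_5] + [v_1,v_3],
  ∂[v_1,v_2,v_4] = [v_2,v_4] − [v_1,v_4] + [v_1,v_2].
This gives a 15×10 integer matrix of rank 10; reducing to Smith normal form yields diagonal entries (1,1,1,1,1,1,1,1,1,2).

Now H_k = ker ∂_k / im ∂_{k+1}, so:

  H_0: rank C_0 − rank ∂_1 = 6 − 5 = 1, and the invariant factors of ∂_1 are all 1, so H_0 = Z.
  H_1: rank ker ∂_1 − rank ∂_2 = (15 − 5) − 10 = 0, and ∂_2 has invariant factor 2 > 1, so H_1 = Z_2.
  H_2: rank ker ∂_2 − rank ∂_3 = (10 − 10) − 0 = 0, and there is no ∂_3, so H_2 = 0.

(K is a triangulation of the real projective plane RP^2.)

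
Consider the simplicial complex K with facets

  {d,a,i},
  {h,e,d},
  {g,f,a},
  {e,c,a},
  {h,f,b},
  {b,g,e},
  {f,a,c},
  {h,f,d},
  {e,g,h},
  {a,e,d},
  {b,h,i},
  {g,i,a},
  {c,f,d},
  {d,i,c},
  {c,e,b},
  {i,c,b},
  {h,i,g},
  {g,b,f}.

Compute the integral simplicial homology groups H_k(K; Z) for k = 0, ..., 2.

Order the vertices as a < b < c < d < e < f < g < h < i. Listing each simplex with vertices in this order, K has dimension 2 with simplices:

  0-simplices (9): a, b, c, d, e, f, g, h, i
  1-simplices (27): ac, ad, ae, af, ag, ai, bc, be, bf, bg, bh, bi, cd, ce, cf, ci, de, df, dh, di, eg, eh, fg, fh, gh, gi, hi
  2-simplices (18): ace, acf, ade, adi, afg, agi, bce, bci, beg, bfg, bfh, bhi, cdf, cdi, deh, dfh, egh, ghi

giving chain groups C_0 ≅ Z^9, C_1 ≅ Z^27, C_2 ≅ Z^18.

The boundary map ∂_1: C_1 → C_0 sends each edge [p,q] (with p < q) to q − p.
The resulting 9×27 matrix has rank 8, and its Smith normal form has invariant factors (1,1,1,1,1,1,1,1).

Boundary ∂_2: C_2 → C_1 acts by ∂[p,q,r] = [q,r] − [p,r] + [p,q]. For instance
  ∂cdf = df − cf + cd,
  ∂egh = gh − eh + eg.
As a 27×18 matrix over Z this has rank 18, with invariant factors (1,1,1,1,1,1,1,1,1,1,1,1,1,1,1,1,1,2).

Computing H_k = (kernel of ∂_k) / (image of ∂_{k+1}):

  H_0: rank C_0 − rank ∂_1 = 9 − 8 = 1, and the invariant factors of ∂_1 are all 1, so H_0 ≅ Z.
  H_1: rank ker ∂_1 − rank ∂_2 = (27 − 8) − 18 = 1, and ∂_2 has invariant factor 2 > 1, so H_1 ≅ Z ⊕ Z/2Z.
  H_2: rank ker ∂_2 − rank ∂_3 = (18 − 18) − 0 = 0, and there is no ∂_3, so H_2 ≅ 0.

As a check, the Euler characteristic is 9 − 27 + 18 = 0, which agrees with 1 − 1 + 0 = 0.
(K is a triangulation of the Klein bottle.)

H_0 = Z,  H_1 = Z ⊕ Z/2Z,  H_2 = 0.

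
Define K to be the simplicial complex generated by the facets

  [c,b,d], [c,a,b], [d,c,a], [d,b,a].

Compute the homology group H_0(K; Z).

H_0 ≅ Z.

Order the vertices as a < b < c < d. Listing each simplex with vertices in this order, K has dimension 2 with simplices:

  0-simplices (4): a, b, c, d
  1-simplices (6): ab, ac, ad, bc, bd, cd
  2-simplices (4): abc, abd, acd, bcd

Hence C_0 ≅ Z^4, C_1 ≅ Z^6, C_2 ≅ Z^4.

∂_1: C_1 → C_0 is given by ∂[p,q] = [q] − [p]. For instance
  ∂bc = c − b.
The 4×6 boundary matrix has rank 3 and Smith normal form diag(1,1,1).

∂_2: C_2 → C_1 maps a triangle to the signed sum of its edges. For instance
  ∂acd = cd − ad + ac,
  ∂abc = bc − ac + ab.
This gives a 6×4 integer matrix of rank 3; reducing to Smith normal form yields diagonal entries (1,1,1).

Computing H_k = (kernel of ∂_k) / (image of ∂_{k+1}):

  H_0: rank C_0 − rank ∂_1 = 4 − 3 = 1, and the invariant factors of ∂_1 are all 1, so H_0 ≅ Z.

(K is a triangulation of the 2-sphere S^2.)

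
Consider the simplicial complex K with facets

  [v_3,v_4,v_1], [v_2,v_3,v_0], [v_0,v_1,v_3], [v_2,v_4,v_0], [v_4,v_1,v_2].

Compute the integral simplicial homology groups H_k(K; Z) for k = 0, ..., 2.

We work with the vertex ordering v_0 < v_1 < v_2 < v_3 < v_4. The simplices of K, each written with vertices in increasing order, are:

  0-simplices (5): [v_0], [v_1], [v_2], [v_3], [v_4]
  1-simplices (10): [v_0,v_1], [v_0,v_2], [v_0,v_3], [v_0,v_4], [v_1,v_2], [v_1,v_3], [v_1,v_4], [v_2,v_3], [v_2,v_4], [v_3,v_4]
  2-simplices (5): [v_0,v_1,v_3], [v_0,v_2,v_3], [v_0,v_2,v_4], [v_1,v_2,v_4], [v_1,v_3,v_4]

Hence C_0 ≅ Z^5, C_1 ≅ Z^10, C_2 ≅ Z^5.

∂_1: C_1 → C_0 maps an edge to its endpoints' difference, ∂[p,q] = q − p. For instance
  ∂[v_0,v_1] = [v_1] − [v_0].
The 5×10 boundary matrix has rank 4 and Smith normal form diag(1,1,1,1).

∂_2: C_2 → C_1 maps a triangle to the signed sum of its edges. For instance
  ∂[v_0,v_2,v_3] = [v_2,v_3] − [v_0,v_3] + [v_0,v_2],
  ∂[v_1,v_2,v_4] = [v_2,v_4] − [v_1,v_4] + [v_1,v_2].
The 10×5 boundary matrix has rank 5 and Smith normal form diag(1,1,1,1,1).

Computing H_k = (kernel of ∂_k) / (image of ∂_{k+1}):

  H_0: rank C_0 − rank ∂_1 = 5 − 4 = 1, and the invariant factors of ∂_1 are all 1, so H_0 ≅ Z.
  H_1: rank ker ∂_1 − rank ∂_2 = (10 − 4) − 5 = 1, and the invariant factors of ∂_2 are all 1, so H_1 ≅ Z.
  H_2: rank ker ∂_2 − rank ∂_3 = (5 − 5) − 0 = 0, and there is no ∂_3, so H_2 ≅ 0.

As a check, the Euler characteristic is 5 − 10 + 5 = 0, which agrees with 1 − 1 + 0 = 0.
(K is a triangulation of the Möbius band.)

H_0 = Z,  H_1 = Z,  H_2 = 0.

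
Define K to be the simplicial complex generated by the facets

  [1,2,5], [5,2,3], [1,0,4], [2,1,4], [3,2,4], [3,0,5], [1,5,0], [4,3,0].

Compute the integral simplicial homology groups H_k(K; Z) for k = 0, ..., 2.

Order the vertices as 0 < 1 < 2 < 3 < 4 < 5. Listing each simplex with vertices in this order, K has dimension 2 with simplices:

  0-simplices (6): [0], [1], [2], [3], [4], [5]
  1-simplices (12): [0,1], [0,3], [0,4], [0,5], [1,2], [1,4], [1,5], [2,3], [2,4], [2,5], [3,4], [3,5]
  2-simplices (8): [0,1,4], [0,1,5], [0,3,4], [0,3,5], [1,2,4], [1,2,5], [2,3,4], [2,3,5]

Hence C_0 ≅ Z^6, C_1 ≅ Z^12, C_2 ≅ Z^8.

Boundary ∂_1: C_1 → C_0 is given by ∂[p,q] = [q] − [p]. For instance
  ∂[0,1] = [1] − [0].
As a 6×12 matrix over Z this has rank 5, with invariant factors (1,1,1,1,1).

Boundary ∂_2: C_2 → C_1 sends each 2-simplex [p,q,r] to [q,r] − [p,r] + [p,q]. For instance
  ∂[1,2,5] = [2,5] − [1,5] + [1,2],
  ∂[0,1,4] = [1,4] − [0,4] + [0,1].
This gives a 12×8 integer matrix of rank 7; reducing to Smith normal form yields diagonal entries (1,1,1,1,1,1,1).

Computing H_k = (kernel of ∂_k) / (image of ∂_{k+1}):

  H_0: rank C_0 − rank ∂_1 = 6 − 5 = 1, and the invariant factors of ∂_1 are all 1, so H_0 = Z.
  H_1: rank ker ∂_1 − rank ∂_2 = (12 − 5) − 7 = 0, and the invariant factors of ∂_2 are all 1, so H_1 = 0.
  H_2: rank ker ∂_2 − rank ∂_3 = (8 − 7) − 0 = 1, and there is no ∂_3, so H_2 = Z.

H_0 = Z,  H_1 = 0,  H_2 = Z.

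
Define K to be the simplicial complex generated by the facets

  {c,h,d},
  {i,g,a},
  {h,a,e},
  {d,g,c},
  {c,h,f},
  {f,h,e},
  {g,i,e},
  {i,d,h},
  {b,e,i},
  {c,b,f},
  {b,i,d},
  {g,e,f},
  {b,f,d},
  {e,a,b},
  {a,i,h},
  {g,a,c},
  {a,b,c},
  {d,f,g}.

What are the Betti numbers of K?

Order the vertices as a < b < c < d < e < f < g < h < i. Listing each simplex with vertices in this order, K has dimension 2 with simplices:

  0-simplices (9): a, b, c, d, e, f, g, h, i
  1-simplices (27): ab, ac, ae, ag, ah, ai, bc, bd, be, bf, bi, cd, cf, cg, ch, df, dg, dh, di, ef, eg, eh, ei, fg, fh, gi, hi
  2-simplices (18): abc, abe, acg, aeh, agi, ahi, bcf, bdf, bdi, bei, cdg, cdh, cfh, dfg, dhi, efg, efh, egi

so the chain groups are C_0 ≅ Z^9, C_1 ≅ Z^27, C_2 ≅ Z^18.

∂_1: C_1 → C_0 sends each edge [p,q] (with p < q) to q − p. For instance
  ∂ch = h − c.
As a 9×27 matrix over Z this has rank 8, with invariant factors (1,1,1,1,1,1,1,1).

The boundary map ∂_2: C_2 → C_1 maps a triangle to the signed sum of its edges. For instance
  ∂acg = cg − ag + ac,
  ∂dhi = hi − di + dh.
The 27×18 boundary matrix has rank 18 and Smith normal form diag(1,1,1,1,1,1,1,1,1,1,1,1,1,1,1,1,1,2).

From H_k ≅ ker(∂_k) / im(∂_{k+1}) we obtain:

  H_0: rank C_0 − rank ∂_1 = 9 − 8 = 1, and the invariant factors of ∂_1 are all 1, so H_0 ≅ Z.
  H_1: rank ker ∂_1 − rank ∂_2 = (27 − 8) − 18 = 1, and ∂_2 has invariant factor 2 > 1, so H_1 ≅ Z × Z/2.
  H_2: rank ker ∂_2 − rank ∂_3 = (18 − 18) − 0 = 0, and there is no ∂_3, so H_2 ≅ 0.

(K is a triangulation of the Klein bottle.)

Hence the Betti numbers are b_0 = 1, b_1 = 1, b_2 = 0.

b_0 = 1, b_1 = 1, b_2 = 0.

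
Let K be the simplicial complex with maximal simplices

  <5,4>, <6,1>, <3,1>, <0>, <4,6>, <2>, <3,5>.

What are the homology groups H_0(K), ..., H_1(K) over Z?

H_0 = Z^3,  H_1 = Z.

Order the vertices as 0 < 1 < 2 < 3 < 4 < 5 < 6. Listing each simplex with vertices in this order, K has dimension 1 with simplices:

  0-simplices (7): [0], [1], [2], [3], [4], [5], [6]
  1-simplices (5): [1,3], [1,6], [3,5], [4,5], [4,6]

so the chain groups are C_0 ≅ Z^7, C_1 ≅ Z^5.

∂_1: C_1 → C_0 maps an edge to its endpoints' difference, ∂[p,q] = q − p.
The 7×5 boundary matrix has rank 4 and Smith normal form diag(1,1,1,1).

From H_k ≅ ker(∂_k) / im(∂_{k+1}) we obtain:

  H_0: rank C_0 − rank ∂_1 = 7 − 4 = 3, and the invariant factors of ∂_1 are all 1, so H_0 = Z^3.
  H_1: rank ker ∂_1 − rank ∂_2 = (5 − 4) − 0 = 1, and there is no ∂_2, so H_1 = Z.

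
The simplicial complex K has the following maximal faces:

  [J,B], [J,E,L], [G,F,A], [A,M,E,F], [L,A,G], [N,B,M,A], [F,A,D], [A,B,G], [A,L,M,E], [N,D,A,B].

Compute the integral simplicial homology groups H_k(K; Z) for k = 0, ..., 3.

K has 10 vertices, 25 edges, 19 triangles, 4 3-simplices.
rank ∂_0 = 0, rank ∂_1 = 9 ⇒ b_0 = 10 − 0 − 9 = 1; all invariant factors of ∂_1 are 1 so no torsion. So H_0 ≅ Z.
rank ∂_1 = 9, rank ∂_2 = 15 ⇒ b_1 = 25 − 9 − 15 = 1; all invariant factors of ∂_2 are 1 so no torsion. So H_1 ≅ Z.
rank ∂_2 = 15, rank ∂_3 = 4 ⇒ b_2 = 19 − 15 − 4 = 0; all invariant factors of ∂_3 are 1 so no torsion. So H_2 ≅ 0.
rank ∂_3 = 4, rank ∂_4 = 0 ⇒ b_3 = 4 − 4 − 0 = 0. So H_3 ≅ 0.

H_0 ≅ Z,  H_1 ≅ Z,  H_2 = 0,  H_3 = 0.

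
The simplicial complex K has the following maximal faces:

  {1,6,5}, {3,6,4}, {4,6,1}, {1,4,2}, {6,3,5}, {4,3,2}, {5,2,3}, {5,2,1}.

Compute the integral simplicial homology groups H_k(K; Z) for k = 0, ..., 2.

H_0 ≅ Z,  H_1 = 0,  H_2 ≅ Z.

Take the total order 1 < 2 < 3 < 4 < 5 < 6 on the vertex set. Then K (dimension 2) consists of the simplices:

  0-simplices (6): [1], [2], [3], [4], [5], [6]
  1-simplices (12): [1,2], [1,4], [1,5], [1,6], [2,3], [2,4], [2,5], [3,4], [3,5], [3,6], [4,6], [5,6]
  2-simplices (8): [1,2,4], [1,2,5], [1,4,6], [1,5,6], [2,3,4], [2,3,5], [3,4,6], [3,5,6]

so the chain groups are C_0 ≅ Z^6, C_1 ≅ Z^12, C_2 ≅ Z^8.

∂_1: C_1 → C_0 sends each edge [p,q] (with p < q) to q − p. For instance
  ∂[1,2] = [2] − [1].
The 6×12 boundary matrix has rank 5 and Smith normal form diag(1,1,1,1,1).

Boundary ∂_2: C_2 → C_1 acts by ∂[p,q,r] = [q,r] − [p,r] + [p,q]. For instance
  ∂[1,4,6] = [4,6] − [1,6] + [1,4],
  ∂[3,5,6] = [5,6] − [3,6] + [3,5].
The 12×8 boundary matrix has rank 7 and Smith normal form diag(1,1,1,1,1,1,1).

Now H_k = ker ∂_k / im ∂_{k+1}, so:

  H_0: rank C_0 − rank ∂_1 = 6 − 5 = 1, and the invariant factors of ∂_1 are all 1, so H_0 ≅ Z.
  H_1: rank ker ∂_1 − rank ∂_2 = (12 − 5) − 7 = 0, and the invariant factors of ∂_2 are all 1, so H_1 ≅ 0.
  H_2: rank ker ∂_2 − rank ∂_3 = (8 − 7) − 0 = 1, and there is no ∂_3, so H_2 ≅ Z.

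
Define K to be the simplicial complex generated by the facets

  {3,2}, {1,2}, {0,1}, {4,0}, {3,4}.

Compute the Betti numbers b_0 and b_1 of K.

Fix the vertex order 0 < 1 < 2 < 3 < 4 and write every simplex with vertices in increasing order. Then dim K = 1 and the simplices of K are:

  0-simplices (5): [0], [1], [2], [3], [4]
  1-simplices (5): [0,1], [0,4], [1,2], [2,3], [3,4]

so the chain groups are C_0 ≅ Z^5, C_1 ≅ Z^5.

∂_1: C_1 → C_0 maps an edge to its endpoints' difference, ∂[p,q] = q − p. For instance
  ∂[0,4] = [4] − [0].
As a 5×5 matrix over Z this has rank 4, with invariant factors (1,1,1,1).

Now H_k = ker ∂_k / im ∂_{k+1}, so:

  H_0: rank C_0 − rank ∂_1 = 5 − 4 = 1, and the invariant factors of ∂_1 are all 1, so H_0 = Z.
  H_1: rank ker ∂_1 − rank ∂_2 = (5 − 4) − 0 = 1, and there is no ∂_2, so H_1 = Z.

As a check, the Euler characteristic is 5 − 5 = 0, which agrees with 1 − 1 = 0.

Hence the Betti numbers are b_0 = 1, b_1 = 1.

b_0 = 1, b_1 = 1.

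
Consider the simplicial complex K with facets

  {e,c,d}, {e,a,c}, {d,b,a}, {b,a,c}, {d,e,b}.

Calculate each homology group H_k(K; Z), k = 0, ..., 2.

H_0 ≅ Z,  H_1 ≅ Z,  H_2 = 0.

We work with the vertex ordering a < b < c < d < e. The simplices of K, each written with vertices in increasing order, are:

  0-simplices (5): a, b, c, d, e
  1-simplices (10): ab, ac, ad, ae, bc, bd, be, cd, ce, de
  2-simplices (5): abc, abd, ace, bde, cde

so the chain groups are C_0 ≅ Z^5, C_1 ≅ Z^10, C_2 ≅ Z^5.

∂_1: C_1 → C_0 maps an edge to its endpoints' difference, ∂[p,q] = q − p. For instance
  ∂cd = d − c.
The resulting 5×10 matrix has rank 4, and its Smith normal form has invariant factors (1,1,1,1).

∂_2: C_2 → C_1 acts by ∂[p,q,r] = [q,r] − [p,r] + [p,q]. For instance
  ∂ace = ce − ae + ac,
  ∂cde = de − ce + cd.
As a 10×5 matrix over Z this has rank 5, with invariant factors (1,1,1,1,1).

Now H_k = ker ∂_k / im ∂_{k+1}, so:

  H_0: rank C_0 − rank ∂_1 = 5 − 4 = 1, and the invariant factors of ∂_1 are all 1, so H_0 = Z.
  H_1: rank ker ∂_1 − rank ∂_2 = (10 − 4) − 5 = 1, and the invariant factors of ∂_2 are all 1, so H_1 = Z.
  H_2: rank ker ∂_2 − rank ∂_3 = (5 − 5) − 0 = 0, and there is no ∂_3, so H_2 = 0.

As a check, the Euler characteristic is 5 − 10 + 5 = 0, which agrees with 1 − 1 + 0 = 0.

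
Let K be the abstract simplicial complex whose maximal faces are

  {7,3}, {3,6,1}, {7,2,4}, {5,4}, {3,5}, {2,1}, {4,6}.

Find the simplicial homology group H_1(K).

Order the vertices as 1 < 2 < 3 < 4 < 5 < 6 < 7. Listing each simplex with vertices in this order, K has dimension 2 with simplices:

  0-simplices (7): [1], [2], [3], [4], [5], [6], [7]
  1-simplices (11): [1,2], [1,3], [1,6], [2,4], [2,7], [3,5], [3,6], [3,7], [4,5], [4,6], [4,7]
  2-simplices (2): [1,3,6], [2,4,7]

Hence C_0 ≅ Z^7, C_1 ≅ Z^11, C_2 ≅ Z^2.

∂_1: C_1 → C_0 maps an edge to its endpoints' difference, ∂[p,q] = q − p. For instance
  ∂[3,6] = [6] − [3].
The resulting 7×11 matrix has rank 6, and its Smith normal form has invariant factors (1,1,1,1,1,1).

∂_2: C_2 → C_1 maps a triangle to the signed sum of its edges. For instance
  ∂[2,4,7] = [4,7] − [2,7] + [2,4],
  ∂[1,3,6] = [3,6] − [1,6] + [1,3].
The resulting 11×2 matrix has rank 2, and its Smith normal form has invariant factors (1,1).

Computing H_k = (kernel of ∂_k) / (image of ∂_{k+1}):

  H_1: rank ker ∂_1 − rank ∂_2 = (11 − 6) − 2 = 3, and the invariant factors of ∂_2 are all 1, so H_1 ≅ Z^3.

H_1 = Z^3.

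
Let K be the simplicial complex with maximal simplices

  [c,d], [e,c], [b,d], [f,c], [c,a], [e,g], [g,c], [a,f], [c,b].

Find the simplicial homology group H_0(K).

H_0 ≅ Z.

Take the total order a < b < c < d < e < f < g on the vertex set. Then K (dimension 1) consists of the simplices:

  0-simplices (7): a, b, c, d, e, f, g
  1-simplices (9): ac, af, bc, bd, cd, ce, cf, cg, eg

giving chain groups C_0 ≅ Z^7, C_1 ≅ Z^9.

Boundary ∂_1: C_1 → C_0 maps an edge to its endpoints' difference, ∂[p,q] = q − p.
This gives a 7×9 integer matrix of rank 6; reducing to Smith normal form yields diagonal entries (1,1,1,1,1,1).

Reading off H_k = ker ∂_k / im ∂_{k+1}:

  H_0: rank C_0 − rank ∂_1 = 7 − 6 = 1, and the invariant factors of ∂_1 are all 1, so H_0 ≅ Z.

(K is a triangulation of a wedge of 3 circles.)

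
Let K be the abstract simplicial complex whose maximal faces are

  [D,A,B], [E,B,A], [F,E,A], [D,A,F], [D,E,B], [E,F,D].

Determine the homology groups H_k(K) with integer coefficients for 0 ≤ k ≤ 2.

Fix the vertex order A < B < D < E < F and write every simplex with vertices in increasing order. Then dim K = 2 and the simplices of K are:

  0-simplices (5): A, B, D, E, F
  1-simplices (9): AB, AD, AE, AF, BD, BE, DE, DF, EF
  2-simplices (6): ABD, ABE, ADF, AEF, BDE, DEF

so the chain groups are C_0 ≅ Z^5, C_1 ≅ Z^9, C_2 ≅ Z^6.

The boundary map ∂_1: C_1 → C_0 maps an edge to its endpoints' difference, ∂[p,q] = q − p. For instance
  ∂BE = E − B.
The resulting 5×9 matrix has rank 4, and its Smith normal form has invariant factors (1,1,1,1).

∂_2: C_2 → C_1 maps a triangle to the signed sum of its edges. For instance
  ∂BDE = DE − BE + BD,
  ∂ABD = BD − AD + AB.
The 9×6 boundary matrix has rank 5 and Smith normal form diag(1,1,1,1,1).

Now H_k = ker ∂_k / im ∂_{k+1}, so:

  H_0: rank C_0 − rank ∂_1 = 5 − 4 = 1, and the invariant factors of ∂_1 are all 1, so H_0 = Z.
  H_1: rank ker ∂_1 − rank ∂_2 = (9 − 4) − 5 = 0, and the invariant factors of ∂_2 are all 1, so H_1 = 0.
  H_2: rank ker ∂_2 − rank ∂_3 = (6 − 5) − 0 = 1, and there is no ∂_3, so H_2 = Z.

(K is a triangulation of the 2-sphere S^2.)

H_0 ≅ Z,  H_1 = 0,  H_2 ≅ Z.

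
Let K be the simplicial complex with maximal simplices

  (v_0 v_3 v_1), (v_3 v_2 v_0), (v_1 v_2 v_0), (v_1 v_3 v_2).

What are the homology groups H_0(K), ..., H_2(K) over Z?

H_0 ≅ Z,  H_1 = 0,  H_2 ≅ Z.

K has 4 vertices, 6 edges, 4 triangles.
rank ∂_0 = 0, rank ∂_1 = 3 ⇒ b_0 = 4 − 0 − 3 = 1; all invariant factors of ∂_1 are 1 so no torsion. So H_0 ≅ Z.
rank ∂_1 = 3, rank ∂_2 = 3 ⇒ b_1 = 6 − 3 − 3 = 0; all invariant factors of ∂_2 are 1 so no torsion. So H_1 ≅ 0.
rank ∂_2 = 3, rank ∂_3 = 0 ⇒ b_2 = 4 − 3 − 0 = 1. So H_2 ≅ Z.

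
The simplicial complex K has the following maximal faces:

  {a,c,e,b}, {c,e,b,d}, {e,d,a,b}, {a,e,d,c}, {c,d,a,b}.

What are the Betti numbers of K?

We work with the vertex ordering a < b < c < d < e. The simplices of K, each written with vertices in increasing order, are:

  0-simplices (5): a, b, c, d, e
  1-simplices (10): ab, ac, ad, ae, bc, bd, be, cd, ce, de
  2-simplices (10): abc, abd, abe, acd, ace, ade, bcd, bce, bde, cde
  3-simplices (5): abcd, abce, abde, acde, bcde

so the chain groups are C_0 ≅ Z^5, C_1 ≅ Z^10, C_2 ≅ Z^10, C_3 ≅ Z^5.

∂_1: C_1 → C_0 is given by ∂[p,q] = [q] − [p].
The resulting 5×10 matrix has rank 4, and its Smith normal form has invariant factors (1,1,1,1).

The boundary map ∂_2: C_2 → C_1 sends each 2-simplex [p,q,r] to [q,r] − [p,r] + [p,q]. For instance
  ∂bde = de − be + bd,
  ∂acd = cd − ad + ac.
The 10×10 boundary matrix has rank 6 and Smith normal form diag(1,1,1,1,1,1).

Boundary ∂_3: C_3 → C_2 sends each 3-simplex σ to the alternating sum Σ_i (−1)^i (σ with its i-th vertex removed). For instance
  ∂abde = bde − ade + abe − abd,
  ∂abce = bce − ace + abe − abc.
As a 10×5 matrix over Z this has rank 4, with invariant factors (1,1,1,1).

Now H_k = ker ∂_k / im ∂_{k+1}, so:

  H_0: rank C_0 − rank ∂_1 = 5 − 4 = 1, and the invariant factors of ∂_1 are all 1, so H_0 = Z.
  H_1: rank ker ∂_1 − rank ∂_2 = (10 − 4) − 6 = 0, and the invariant factors of ∂_2 are all 1, so H_1 = 0.
  H_2: rank ker ∂_2 − rank ∂_3 = (10 − 6) − 4 = 0, and the invariant factors of ∂_3 are all 1, so H_2 = 0.
  H_3: rank ker ∂_3 − rank ∂_4 = (5 − 4) − 0 = 1, and there is no ∂_4, so H_3 = Z.

As a check, the Euler characteristic is 5 − 10 + 10 − 5 = 0, which agrees with 1 − 0 + 0 − 1 = 0.

Hence the Betti numbers are b_0 = 1, b_1 = 0, b_2 = 0, b_3 = 1.

b_0 = 1, b_1 = 0, b_2 = 0, b_3 = 1.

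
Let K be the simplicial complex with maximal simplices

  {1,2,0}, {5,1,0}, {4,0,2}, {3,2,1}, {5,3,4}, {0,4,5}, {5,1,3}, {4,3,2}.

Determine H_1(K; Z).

H_1 ≅ 0.

K has 6 vertices, 12 edges, 8 triangles.
rank ∂_1 = 5, rank ∂_2 = 7 ⇒ b_1 = 12 − 5 − 7 = 0; all invariant factors of ∂_2 are 1 so no torsion. So H_1 ≅ 0.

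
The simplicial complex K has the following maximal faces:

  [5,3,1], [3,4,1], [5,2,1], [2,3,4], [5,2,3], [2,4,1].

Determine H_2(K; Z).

Order the vertices as 1 < 2 < 3 < 4 < 5. Listing each simplex with vertices in this order, K has dimension 2 with simplices:

  0-simplices (5): [1], [2], [3], [4], [5]
  1-simplices (9): [1,2], [1,3], [1,4], [1,5], [2,3], [2,4], [2,5], [3,4], [3,5]
  2-simplices (6): [1,2,4], [1,2,5], [1,3,4], [1,3,5], [2,3,4], [2,3,5]

so the chain groups are C_0 ≅ Z^5, C_1 ≅ Z^9, C_2 ≅ Z^6.

∂_1: C_1 → C_0 is given by ∂[p,q] = [q] − [p].
This gives a 5×9 integer matrix of rank 4; reducing to Smith normal form yields diagonal entries (1,1,1,1).

Boundary ∂_2: C_2 → C_1 acts by ∂[p,q,r] = [q,r] − [p,r] + [p,q]. For instance
  ∂[2,3,5] = [3,5] − [2,5] + [2,3],
  ∂[1,3,5] = [3,5] − [1,5] + [1,3].
The resulting 9×6 matrix has rank 5, and its Smith normal form has invariant factors (1,1,1,1,1).

Reading off H_k = ker ∂_k / im ∂_{k+1}:

  H_2: rank ker ∂_2 − rank ∂_3 = (6 − 5) − 0 = 1, and there is no ∂_3, so H_2 = Z.

(K is a triangulation of the 2-sphere S^2.)

H_2 = Z.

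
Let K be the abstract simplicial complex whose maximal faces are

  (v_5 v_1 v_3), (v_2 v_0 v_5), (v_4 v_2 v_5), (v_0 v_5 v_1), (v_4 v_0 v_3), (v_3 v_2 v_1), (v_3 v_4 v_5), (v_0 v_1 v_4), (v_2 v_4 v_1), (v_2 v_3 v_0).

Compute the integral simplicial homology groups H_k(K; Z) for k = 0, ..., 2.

H_0 ≅ Z,  H_1 ≅ Z/2,  H_2 = 0.

K has 6 vertices, 15 edges, 10 triangles.
rank ∂_0 = 0, rank ∂_1 = 5 ⇒ b_0 = 6 − 0 − 5 = 1; all invariant factors of ∂_1 are 1 so no torsion. So H_0 = Z.
rank ∂_1 = 5, rank ∂_2 = 10 ⇒ b_1 = 15 − 5 − 10 = 0; ∂_2 has invariant factor(s) [2] giving torsion. So H_1 = Z/2.
rank ∂_2 = 10, rank ∂_3 = 0 ⇒ b_2 = 10 − 10 − 0 = 0. So H_2 = 0.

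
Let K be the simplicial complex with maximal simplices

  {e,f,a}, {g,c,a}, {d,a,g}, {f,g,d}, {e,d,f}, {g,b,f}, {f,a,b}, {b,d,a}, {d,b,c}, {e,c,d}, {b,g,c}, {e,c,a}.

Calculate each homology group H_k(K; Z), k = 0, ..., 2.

Fix the vertex order a < b < c < d < e < f < g and write every simplex with vertices in increasing order. Then dim K = 2 and the simplices of K are:

  0-simplices (7): a, b, c, d, e, f, g
  1-simplices (18): ab, ac, ad, ae, af, ag, bc, bd, bf, bg, cd, ce, cg, de, df, dg, ef, fg
  2-simplices (12): abd, abf, ace, acg, adg, aef, bcd, bcg, bfg, cde, def, dfg

Hence C_0 ≅ Z^7, C_1 ≅ Z^18, C_2 ≅ Z^12.

∂_1: C_1 → C_0 maps an edge to its endpoints' difference, ∂[p,q] = q − p. For instance
  ∂fg = g − f.
This gives a 7×18 integer matrix of rank 6; reducing to Smith normal form yields diagonal entries (1,1,1,1,1,1).

The boundary map ∂_2: C_2 → C_1 maps a triangle to the signed sum of its edges. For instance
  ∂adg = dg − ag + ad,
  ∂abf = bf − af + ab.
This gives a 18×12 integer matrix of rank 12; reducing to Smith normal form yields diagonal entries (1,1,1,1,1,1,1,1,1,1,1,2).

Now H_k = ker ∂_k / im ∂_{k+1}, so:

  H_0: rank C_0 − rank ∂_1 = 7 − 6 = 1, and the invariant factors of ∂_1 are all 1, so H_0 = Z.
  H_1: rank ker ∂_1 − rank ∂_2 = (18 − 6) − 12 = 0, and ∂_2 has invariant factor 2 > 1, so H_1 = Z/2.
  H_2: rank ker ∂_2 − rank ∂_3 = (12 − 12) − 0 = 0, and there is no ∂_3, so H_2 = 0.

H_0 = Z,  H_1 = Z/2,  H_2 = 0.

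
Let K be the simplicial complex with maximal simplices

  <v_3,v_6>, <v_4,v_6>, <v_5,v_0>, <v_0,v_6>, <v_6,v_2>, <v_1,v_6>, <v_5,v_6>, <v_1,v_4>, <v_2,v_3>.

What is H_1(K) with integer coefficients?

Order the vertices as v_0 < v_1 < v_2 < v_3 < v_4 < v_5 < v_6. Listing each simplex with vertices in this order, K has dimension 1 with simplices:

  0-simplices (7): [v_0], [v_1], [v_2], [v_3], [v_4], [v_5], [v_6]
  1-simplices (9): [v_0,v_5], [v_0,v_6], [v_1,v_4], [v_1,v_6], [v_2,v_3], [v_2,v_6], [v_3,v_6], [v_4,v_6], [v_5,v_6]

giving chain groups C_0 ≅ Z^7, C_1 ≅ Z^9.

The boundary map ∂_1: C_1 → C_0 maps an edge to its endpoints' difference, ∂[p,q] = q − p. For instance
  ∂[v_2,v_6] = [v_6] − [v_2].
This gives a 7×9 integer matrix of rank 6; reducing to Smith normal form yields diagonal entries (1,1,1,1,1,1).

Computing H_k = (kernel of ∂_k) / (image of ∂_{k+1}):

  H_1: rank ker ∂_1 − rank ∂_2 = (9 − 6) − 0 = 3, and there is no ∂_2, so H_1 = Z^3.

(K is a triangulation of a wedge of 3 circles.)

H_1 ≅ Z^3.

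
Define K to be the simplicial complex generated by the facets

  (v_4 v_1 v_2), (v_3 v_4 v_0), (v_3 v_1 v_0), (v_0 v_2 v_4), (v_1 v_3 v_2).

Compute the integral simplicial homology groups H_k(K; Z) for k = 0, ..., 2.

H_0 ≅ Z,  H_1 ≅ Z,  H_2 = 0.

We work with the vertex ordering v_0 < v_1 < v_2 < v_3 < v_4. The simplices of K, each written with vertices in increasing order, are:

  0-simplices (5): [v_0], [v_1], [v_2], [v_3], [v_4]
  1-simplices (10): [v_0,v_1], [v_0,v_2], [v_0,v_3], [v_0,v_4], [v_1,v_2], [v_1,v_3], [v_1,v_4], [v_2,v_3], [v_2,v_4], [v_3,v_4]
  2-simplices (5): [v_0,v_1,v_3], [v_0,v_2,v_4], [v_0,v_3,v_4], [v_1,v_2,v_3], [v_1,v_2,v_4]

so the chain groups are C_0 ≅ Z^5, C_1 ≅ Z^10, C_2 ≅ Z^5.

The boundary map ∂_1: C_1 → C_0 is given by ∂[p,q] = [q] − [p]. For instance
  ∂[v_1,v_2] = [v_2] − [v_1].
This gives a 5×10 integer matrix of rank 4; reducing to Smith normal form yields diagonal entries (1,1,1,1).

∂_2: C_2 → C_1 acts by ∂[p,q,r] = [q,r] − [p,r] + [p,q]. For instance
  ∂[v_1,v_2,v_3] = [v_2,v_3] − [v_1,v_3] + [v_1,v_2],
  ∂[v_0,v_3,v_4] = [v_3,v_4] − [v_0,v_4] + [v_0,v_3].
This gives a 10×5 integer matrix of rank 5; reducing to Smith normal form yields diagonal entries (1,1,1,1,1).

Computing H_k = (kernel of ∂_k) / (image of ∂_{k+1}):

  H_0: rank C_0 − rank ∂_1 = 5 − 4 = 1, and the invariant factors of ∂_1 are all 1, so H_0 = Z.
  H_1: rank ker ∂_1 − rank ∂_2 = (10 − 4) − 5 = 1, and the invariant factors of ∂_2 are all 1, so H_1 = Z.
  H_2: rank ker ∂_2 − rank ∂_3 = (5 − 5) − 0 = 0, and there is no ∂_3, so H_2 = 0.

As a check, the Euler characteristic is 5 − 10 + 5 = 0, which agrees with 1 − 1 + 0 = 0.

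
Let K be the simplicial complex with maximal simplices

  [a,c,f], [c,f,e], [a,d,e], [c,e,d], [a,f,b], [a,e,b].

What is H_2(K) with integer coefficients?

K has 6 vertices, 12 edges, 6 triangles.
rank ∂_2 = 6, rank ∂_3 = 0 ⇒ b_2 = 6 − 6 − 0 = 0. So H_2 ≅ 0.

H_2 = 0.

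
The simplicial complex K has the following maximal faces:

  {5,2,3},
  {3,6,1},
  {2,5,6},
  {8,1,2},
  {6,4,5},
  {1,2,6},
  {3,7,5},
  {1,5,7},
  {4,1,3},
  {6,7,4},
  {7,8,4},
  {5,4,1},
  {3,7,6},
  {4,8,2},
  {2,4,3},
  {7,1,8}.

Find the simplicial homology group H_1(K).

H_1 = Z^2.

Order the vertices as 1 < 2 < 3 < 4 < 5 < 6 < 7 < 8. Listing each simplex with vertices in this order, K has dimension 2 with simplices:

  0-simplices (8): [1], [2], [3], [4], [5], [6], [7], [8]
  1-simplices (24): (24 of them)
  2-simplices (16): [1,2,6], [1,2,8], [1,3,4], [1,3,6], [1,4,5], [1,5,7], [1,7,8], [2,3,4], [2,3,5], [2,4,8], [2,5,6], [3,5,7], [3,6,7], [4,5,6], [4,6,7], [4,7,8]

Hence C_0 ≅ Z^8, C_1 ≅ Z^24, C_2 ≅ Z^16.

Boundary ∂_1: C_1 → C_0 sends each edge [p,q] (with p < q) to q − p.
The resulting 8×24 matrix has rank 7, and its Smith normal form has invariant factors (1,1,1,1,1,1,1).

The boundary map ∂_2: C_2 → C_1 sends each 2-simplex [p,q,r] to [q,r] − [p,r] + [p,q]. For instance
  ∂[2,3,4] = [3,4] − [2,4] + [2,3],
  ∂[3,5,7] = [5,7] − [3,7] + [3,5].
This gives a 24×16 integer matrix of rank 15; reducing to Smith normal form yields diagonal entries (1,1,1,1,1,1,1,1,1,1,1,1,1,1,1).

Reading off H_k = ker ∂_k / im ∂_{k+1}:

  H_1: rank ker ∂_1 − rank ∂_2 = (24 − 7) − 15 = 2, and the invariant factors of ∂_2 are all 1, so H_1 = Z^2.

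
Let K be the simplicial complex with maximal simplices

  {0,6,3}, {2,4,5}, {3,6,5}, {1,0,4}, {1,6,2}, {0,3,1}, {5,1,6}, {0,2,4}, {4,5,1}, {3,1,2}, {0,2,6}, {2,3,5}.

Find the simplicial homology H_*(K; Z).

H_0 = Z,  H_1 = Z/2,  H_2 = 0.

Order the vertices as 0 < 1 < 2 < 3 < 4 < 5 < 6. Listing each simplex with vertices in this order, K has dimension 2 with simplices:

  0-simplices (7): [0], [1], [2], [3], [4], [5], [6]
  1-simplices (18): [0,1], [0,2], [0,3], [0,4], [0,6], [1,2], [1,3], [1,4], [1,5], [1,6], [2,3], [2,4], [2,5], [2,6], [3,5], [3,6], [4,5], [5,6]
  2-simplices (12): [0,1,3], [0,1,4], [0,2,4], [0,2,6], [0,3,6], [1,2,3], [1,2,6], [1,4,5], [1,5,6], [2,3,5], [2,4,5], [3,5,6]

giving chain groups C_0 ≅ Z^7, C_1 ≅ Z^18, C_2 ≅ Z^12.

Boundary ∂_1: C_1 → C_0 maps an edge to its endpoints' difference, ∂[p,q] = q − p. For instance
  ∂[2,6] = [6] − [2].
The 7×18 boundary matrix has rank 6 and Smith normal form diag(1,1,1,1,1,1).

Boundary ∂_2: C_2 → C_1 sends each 2-simplex [p,q,r] to [q,r] − [p,r] + [p,q]. For instance
  ∂[0,2,6] = [2,6] − [0,6] + [0,2],
  ∂[3,5,6] = [5,6] − [3,6] + [3,5].
This gives a 18×12 integer matrix of rank 12; reducing to Smith normal form yields diagonal entries (1,1,1,1,1,1,1,1,1,1,1,2).

Reading off H_k = ker ∂_k / im ∂_{k+1}:

  H_0: rank C_0 − rank ∂_1 = 7 − 6 = 1, and the invariant factors of ∂_1 are all 1, so H_0 = Z.
  H_1: rank ker ∂_1 − rank ∂_2 = (18 − 6) − 12 = 0, and ∂_2 has invariant factor 2 > 1, so H_1 = Z/2.
  H_2: rank ker ∂_2 − rank ∂_3 = (12 − 12) − 0 = 0, and there is no ∂_3, so H_2 = 0.

(K is a triangulation of the real projective plane RP^2.)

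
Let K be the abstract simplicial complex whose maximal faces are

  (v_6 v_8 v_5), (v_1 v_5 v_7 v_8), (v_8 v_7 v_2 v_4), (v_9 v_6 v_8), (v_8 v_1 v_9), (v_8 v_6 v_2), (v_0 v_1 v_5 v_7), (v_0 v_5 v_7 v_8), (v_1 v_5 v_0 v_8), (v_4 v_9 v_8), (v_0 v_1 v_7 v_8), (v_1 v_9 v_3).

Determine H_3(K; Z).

We work with the vertex ordering v_0 < v_1 < v_2 < v_3 < v_4 < v_5 < v_6 < v_7 < v_8 < v_9. The simplices of K, each written with vertices in increasing order, are:

  0-simplices (10): [v_0], [v_1], [v_2], [v_3], [v_4], [v_5], [v_6], [v_7], [v_8], [v_9]
  1-simplices (24): (24 of them)
  2-simplices (20): (20 of them)
  3-simplices (6): [v_0,v_1,v_5,v_7], [v_0,v_1,v_5,v_8], [v_0,v_1,v_7,v_8], [v_0,v_5,v_7,v_8], [v_1,v_5,v_7,v_8], [v_2,v_4,v_7,v_8]

Hence C_0 ≅ Z^10, C_1 ≅ Z^24, C_2 ≅ Z^20, C_3 ≅ Z^6.

∂_1: C_1 → C_0 is given by ∂[p,q] = [q] − [p]. For instance
  ∂[v_0,v_7] = [v_7] − [v_0].
The 10×24 boundary matrix has rank 9 and Smith normal form diag(1,1,1,1,1,1,1,1,1).

The boundary map ∂_2: C_2 → C_1 acts by ∂[p,q,r] = [q,r] − [p,r] + [p,q]. For instance
  ∂[v_0,v_1,v_7] = [v_1,v_7] − [v_0,v_7] + [v_0,v_1],
  ∂[v_0,v_5,v_7] = [v_5,v_7] − [v_0,v_7] + [v_0,v_5].
As a 24×20 matrix over Z this has rank 15, with invariant factors (1,1,1,1,1,1,1,1,1,1,1,1,1,1,1).

∂_3: C_3 → C_2 sends each 3-simplex σ to the alternating sum Σ_i (−1)^i (σ with its i-th vertex removed). For instance
  ∂[v_0,v_1,v_7,v_8] = [v_1,v_7,v_8] − [v_0,v_7,v_8] + [v_0,v_1,v_8] − [v_0,v_1,v_7],
  ∂[v_2,v_4,v_7,v_8] = [v_4,v_7,v_8] − [v_2,v_7,v_8] + [v_2,v_4,v_8] − [v_2,v_4,v_7].
As a 20×6 matrix over Z this has rank 5, with invariant factors (1,1,1,1,1).

Now H_k = ker ∂_k / im ∂_{k+1}, so:

  H_3: rank ker ∂_3 − rank ∂_4 = (6 − 5) − 0 = 1, and there is no ∂_4, so H_3 ≅ Z.

H_3 ≅ Z.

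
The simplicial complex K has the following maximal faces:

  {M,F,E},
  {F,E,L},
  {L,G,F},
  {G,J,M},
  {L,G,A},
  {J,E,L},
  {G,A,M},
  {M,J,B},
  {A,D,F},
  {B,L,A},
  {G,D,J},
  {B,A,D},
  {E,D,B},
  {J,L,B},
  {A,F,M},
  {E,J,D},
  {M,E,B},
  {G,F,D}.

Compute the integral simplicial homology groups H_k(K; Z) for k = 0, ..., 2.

Take the total order A < B < D < E < F < G < J < L < M on the vertex set. Then K (dimension 2) consists of the simplices:

  0-simplices (9): A, B, D, E, F, G, J, L, M
  1-simplices (27): AB, AD, AF, AG, AL, AM, BD, BE, BJ, BL, BM, DE, DF, DG, DJ, EF, EJ, EL, EM, FG, FL, FM, GJ, GL, GM, JL, JM
  2-simplices (18): ABD, ABL, ADF, AFM, AGL, AGM, BDE, BEM, BJL, BJM, DEJ, DFG, DGJ, EFL, EFM, EJL, FGL, GJM

so the chain groups are C_0 ≅ Z^9, C_1 ≅ Z^27, C_2 ≅ Z^18.

The boundary map ∂_1: C_1 → C_0 maps an edge to its endpoints' difference, ∂[p,q] = q − p.
The resulting 9×27 matrix has rank 8, and its Smith normal form has invariant factors (1,1,1,1,1,1,1,1).

The boundary map ∂_2: C_2 → C_1 sends each 2-simplex [p,q,r] to [q,r] − [p,r] + [p,q]. For instance
  ∂BJM = JM − BM + BJ,
  ∂ADF = DF − AF + AD.
As a 27×18 matrix over Z this has rank 18, with invariant factors (1,1,1,1,1,1,1,1,1,1,1,1,1,1,1,1,1,2).

Computing H_k = (kernel of ∂_k) / (image of ∂_{k+1}):

  H_0: rank C_0 − rank ∂_1 = 9 − 8 = 1, and the invariant factors of ∂_1 are all 1, so H_0 ≅ Z.
  H_1: rank ker ∂_1 − rank ∂_2 = (27 − 8) − 18 = 1, and ∂_2 has invariant factor 2 > 1, so H_1 ≅ Z ⊕ Z/2.
  H_2: rank ker ∂_2 − rank ∂_3 = (18 − 18) − 0 = 0, and there is no ∂_3, so H_2 ≅ 0.

H_0 = Z,  H_1 = Z ⊕ Z/2,  H_2 = 0.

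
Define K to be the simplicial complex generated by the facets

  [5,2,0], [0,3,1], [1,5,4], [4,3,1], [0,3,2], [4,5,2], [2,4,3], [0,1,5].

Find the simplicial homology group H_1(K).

Take the total order 0 < 1 < 2 < 3 < 4 < 5 on the vertex set. Then K (dimension 2) consists of the simplices:

  0-simplices (6): [0], [1], [2], [3], [4], [5]
  1-simplices (12): [0,1], [0,2], [0,3], [0,5], [1,3], [1,4], [1,5], [2,3], [2,4], [2,5], [3,4], [4,5]
  2-simplices (8): [0,1,3], [0,1,5], [0,2,3], [0,2,5], [1,3,4], [1,4,5], [2,3,4], [2,4,5]

Hence C_0 ≅ Z^6, C_1 ≅ Z^12, C_2 ≅ Z^8.

The boundary map ∂_1: C_1 → C_0 is given by ∂[p,q] = [q] − [p]. For instance
  ∂[1,5] = [5] − [1].
As a 6×12 matrix over Z this has rank 5, with invariant factors (1,1,1,1,1).

∂_2: C_2 → C_1 sends each 2-simplex [p,q,r] to [q,r] − [p,r] + [p,q]. For instance
  ∂[0,2,5] = [2,5] − [0,5] + [0,2],
  ∂[0,1,3] = [1,3] − [0,3] + [0,1].
The resulting 12×8 matrix has rank 7, and its Smith normal form has invariant factors (1,1,1,1,1,1,1).

Reading off H_k = ker ∂_k / im ∂_{k+1}:

  H_1: rank ker ∂_1 − rank ∂_2 = (12 − 5) − 7 = 0, and the invariant factors of ∂_2 are all 1, so H_1 = 0.

(K is a triangulation of the 2-sphere S^2.)

H_1 ≅ 0.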